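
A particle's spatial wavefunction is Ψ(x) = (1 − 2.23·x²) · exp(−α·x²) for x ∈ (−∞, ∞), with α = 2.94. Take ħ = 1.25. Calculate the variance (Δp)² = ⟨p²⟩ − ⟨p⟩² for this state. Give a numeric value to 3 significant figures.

Compute ⟨p⟩ and ⟨p²⟩ separately; (Δp)² = ⟨p²⟩ − ⟨p⟩².
Expand each integrand as polynomial × e^(−2αx²) and use ∫x^(2j)·e^(−2αx²) dx = (2j−1)!!/(4α)^j · √(π/(2α)), odd powers → 0; here √(π/(2α)) = 0.73095. Differentiate with the product rule, d/dx e^(−αx²) = −2αx·e^(−αx²).
Normalization: ∫|Ψ|² dx = 0.53258.
⟨p⟩ = 0.0000 and ⟨p²⟩ = 10.283.
(Δp)² = 10.283 − (0.0000)² = 10.283.

10.3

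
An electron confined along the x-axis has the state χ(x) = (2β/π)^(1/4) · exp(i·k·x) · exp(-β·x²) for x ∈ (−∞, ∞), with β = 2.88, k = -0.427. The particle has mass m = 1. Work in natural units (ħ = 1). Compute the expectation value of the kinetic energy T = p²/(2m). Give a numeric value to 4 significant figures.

1.531

T = −(ħ²/2m) d²/dx², so ⟨T⟩ = −(ħ²/2m) ∫ χ*·χ'' dx; with m = 1.
Gaussian moments: ∫x^(2j)·e^(−2βx²) dx = (2j−1)!!/(4β)^j · √(π/(2β)), odd powers integrate to 0; here √(π/(2β)) = 0.73852. Derivatives: χ′ = (ik − 2βx)·χ, χ″ = ((ik − 2βx)² − 2β)·χ; the odd-in-x pieces drop out.
⟨T⟩ = 1.5312.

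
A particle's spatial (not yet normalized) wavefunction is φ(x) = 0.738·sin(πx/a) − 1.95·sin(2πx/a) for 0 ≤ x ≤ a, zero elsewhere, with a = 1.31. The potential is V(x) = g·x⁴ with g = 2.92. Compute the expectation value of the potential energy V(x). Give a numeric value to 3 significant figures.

⟨V⟩ = ∫ V(x)·|φ|² dx / ∫|φ|² dx.
On 0 ≤ x ≤ a (j ≠ l): ∫sin²(jπx/a) dx = a/2, ∫sin(jπx/a)·sin(lπx/a) dx = 0; diagonal moments ∫x·sin²(jπx/a) dx = a²/4, ∫x²·sin²(jπx/a) dx = a³·(1/6 − 1/(4j²π²)); cross terms ∫x·sin(jπx/a)·sin(lπx/a) dx = 0 for j + l even and −4jla²/(π²(j² − l²)²) for j + l odd, ∫x²·sin(jπx/a)·sin(lπx/a) dx = (−1)^(j+l)·4jla³/(π²(j² − l²)²); higher powers the same way via product-to-sum and parts.
State is unnormalized: ∫|φ|² dx = 2.8474, and ∫φ*·V(x)·φ dx = 6.0070, so ⟨V⟩ = 6.0070 / 2.8474.
⟨V⟩ = 2.1097.

2.11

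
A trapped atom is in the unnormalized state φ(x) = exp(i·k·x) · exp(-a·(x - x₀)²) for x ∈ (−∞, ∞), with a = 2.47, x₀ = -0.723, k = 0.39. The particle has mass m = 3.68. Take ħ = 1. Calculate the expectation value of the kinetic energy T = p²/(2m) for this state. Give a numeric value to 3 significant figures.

T = −(ħ²/2m) d²/dx², so ⟨T⟩ = −(ħ²/2m) ∫ φ*·φ'' dx / ∫|φ|² dx; with m = 3.68.
Gaussian moments (u = x − x₀): ∫u^(2j)·e^(−2au²) du = (2j−1)!!/(4a)^j · √(π/(2a)), odd powers integrate to 0; here √(π/(2a)) = 0.79746. Derivatives: φ′ = (ik − 2au)·φ, φ″ = ((ik − 2au)² − 2a)·φ; the odd-in-u pieces drop out.
State is unnormalized: ∫|φ|² dx = 0.79746, and ∫φ*·(−ħ²/2m · φ'') dx = 0.28411, so ⟨T⟩ = 0.28411 / 0.79746.
⟨T⟩ = 0.35626.

0.356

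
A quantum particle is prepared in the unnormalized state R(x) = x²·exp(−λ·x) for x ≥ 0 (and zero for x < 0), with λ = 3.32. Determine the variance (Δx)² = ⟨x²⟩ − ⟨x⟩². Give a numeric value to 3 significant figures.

Compute ⟨x⟩ and ⟨x²⟩ separately, then (Δx)² = ⟨x²⟩ − ⟨x⟩².
Every integrand reduces to terms xʲ·e^(−2λx) on [0, ∞); use ∫₀^∞ xʲ·e^(−2λx) dx = j!/(2λ)^(j+1).
Normalization: ∫|R|² dx = 0.0018594.
⟨x⟩ = 0.75301 and ⟨x²⟩ = 0.68043.
(Δx)² = 0.68043 − (0.75301)² = 0.11341.

0.113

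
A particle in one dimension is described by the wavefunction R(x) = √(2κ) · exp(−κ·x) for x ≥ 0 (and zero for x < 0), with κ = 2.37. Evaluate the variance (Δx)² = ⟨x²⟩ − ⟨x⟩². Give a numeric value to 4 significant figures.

Compute ⟨x⟩ and ⟨x²⟩ separately, then (Δx)² = ⟨x²⟩ − ⟨x⟩².
Every integrand reduces to terms xʲ·e^(−2κx) on [0, ∞); use ∫₀^∞ xʲ·e^(−2κx) dx = j!/(2κ)^(j+1).
⟨x⟩ = 0.21097 and ⟨x²⟩ = 0.089017.
(Δx)² = 0.089017 − (0.21097)² = 0.044509.

0.04451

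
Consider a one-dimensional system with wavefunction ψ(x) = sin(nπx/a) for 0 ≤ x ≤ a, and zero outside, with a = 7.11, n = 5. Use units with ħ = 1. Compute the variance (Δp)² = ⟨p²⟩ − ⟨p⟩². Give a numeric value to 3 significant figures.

Compute ⟨p⟩ and ⟨p²⟩ separately; (Δp)² = ⟨p²⟩ − ⟨p⟩².
d/dx sin(nπx/a) = (nπ/a)·cos(nπx/a) and d²/dx² sin(nπx/a) = −(nπ/a)²·sin(nπx/a); on 0 ≤ x ≤ a, ∫sin²(nπx/a) dx = a/2 and ∫sin(nπx/a)·cos(nπx/a) dx = 0.
Normalization: ∫|ψ|² dx = 3.5550.
⟨p⟩ = 0.0000 and ⟨p²⟩ = 4.8809.
(Δp)² = 4.8809 − (0.0000)² = 4.8809.

4.88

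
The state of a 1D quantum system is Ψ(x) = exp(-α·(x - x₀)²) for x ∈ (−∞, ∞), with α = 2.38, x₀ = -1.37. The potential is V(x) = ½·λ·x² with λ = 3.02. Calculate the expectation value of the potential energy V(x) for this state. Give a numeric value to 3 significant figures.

2.99

⟨V⟩ = ∫ V(x)·|Ψ|² dx / ∫|Ψ|² dx.
Gaussian moments (u = x − x₀): ∫u^(2j)·e^(−2αu²) du = (2j−1)!!/(4α)^j · √(π/(2α)), odd powers integrate to 0; here √(π/(2α)) = 0.81240.
State is unnormalized: ∫|Ψ|² dx = 0.81240, and ∫Ψ*·V(x)·Ψ dx = 2.4313, so ⟨V⟩ = 2.4313 / 0.81240.
⟨V⟩ = 2.9927.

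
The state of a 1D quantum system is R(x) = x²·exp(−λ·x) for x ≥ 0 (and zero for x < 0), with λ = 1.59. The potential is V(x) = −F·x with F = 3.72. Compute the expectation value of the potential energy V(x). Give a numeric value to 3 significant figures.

-5.85

⟨V⟩ = ∫ V(x)·|R|² dx / ∫|R|² dx.
Every integrand reduces to terms xʲ·e^(−2λx) on [0, ∞); use ∫₀^∞ xʲ·e^(−2λx) dx = j!/(2λ)^(j+1).
State is unnormalized: ∫|R|² dx = 0.073803, and ∫R*·V(x)·R dx = -0.43168, so ⟨V⟩ = -0.43168 / 0.073803.
⟨V⟩ = -5.8491.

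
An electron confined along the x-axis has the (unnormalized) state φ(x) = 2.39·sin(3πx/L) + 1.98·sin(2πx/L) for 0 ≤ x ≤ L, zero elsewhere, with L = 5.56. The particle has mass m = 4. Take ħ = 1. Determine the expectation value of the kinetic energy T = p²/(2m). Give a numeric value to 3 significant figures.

T = −(ħ²/2m) d²/dx², so ⟨T⟩ = −(ħ²/2m) ∫ φ*·φ'' dx / ∫|φ|² dx; with m = 4.
d²/dx² sin(jπx/L) = −(jπ/L)²·sin(jπx/L); on 0 ≤ x ≤ L, ∫sin²(jπx/L) dx = L/2 and ∫sin(jπx/L)·sin(lπx/L) dx = 0 for j ≠ l, so only diagonal terms survive in ∫|φ|² and ∫φ·φ″; ∫φ·φ′ dx = [φ²/2] between the walls = 0.
State is unnormalized: ∫|φ|² dx = 26.778, and ∫φ*·(−ħ²/2m · φ'') dx = 7.4433, so ⟨T⟩ = 7.4433 / 26.778.
⟨T⟩ = 0.27796.

0.278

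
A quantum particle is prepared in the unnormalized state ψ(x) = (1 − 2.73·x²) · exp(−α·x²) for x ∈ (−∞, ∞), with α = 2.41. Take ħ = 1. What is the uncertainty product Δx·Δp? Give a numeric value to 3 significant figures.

0.768

Δx = √(⟨x²⟩−⟨x⟩²), Δp = √(⟨p²⟩−⟨p⟩²).
Expand each integrand as polynomial × e^(−2αx²) and use ∫x^(2j)·e^(−2αx²) dx = (2j−1)!!/(4α)^j · √(π/(2α)), odd powers → 0; here √(π/(2α)) = 0.80733. Differentiate with the product rule, d/dx e^(−αx²) = −2αx·e^(−αx²).
Normalization: ∫|ψ|² dx = 0.54431.
⟨x⟩ = 0.0000, ⟨x²⟩ = 0.077518 ⇒ Δx = 0.27842.
⟨p⟩ = 0.0000, ⟨p²⟩ = 7.6059 ⇒ Δp = 2.7579.
Δx·Δp = 0.76785.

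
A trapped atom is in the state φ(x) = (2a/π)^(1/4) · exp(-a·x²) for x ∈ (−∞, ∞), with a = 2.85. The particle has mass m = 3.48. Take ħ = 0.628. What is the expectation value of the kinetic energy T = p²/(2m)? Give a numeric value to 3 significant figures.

0.161

T = −(ħ²/2m) d²/dx², so ⟨T⟩ = −(ħ²/2m) ∫ φ*·φ'' dx; with m = 3.48.
Gaussian moments: ∫x^(2j)·e^(−2ax²) dx = (2j−1)!!/(4a)^j · √(π/(2a)), odd powers integrate to 0; here √(π/(2a)) = 0.74240. Derivatives: d/dx e^(−ax²) = −2ax·e^(−ax²), d²/dx² e^(−ax²) = (4a²x² − 2a)·e^(−ax²).
⟨T⟩ = 0.16149.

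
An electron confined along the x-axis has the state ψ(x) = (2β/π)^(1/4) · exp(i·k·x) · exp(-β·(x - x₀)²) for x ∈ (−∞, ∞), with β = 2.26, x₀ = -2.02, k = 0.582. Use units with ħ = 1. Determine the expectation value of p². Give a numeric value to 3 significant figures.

p² ψ = −ħ² d²ψ/dx²; ⟨p²⟩ = −ħ² ∫ ψ*·ψ'' dx.
Gaussian moments (u = x − x₀): ∫u^(2j)·e^(−2βu²) du = (2j−1)!!/(4β)^j · √(π/(2β)), odd powers integrate to 0; here √(π/(2β)) = 0.83369. Derivatives: ψ′ = (ik − 2βu)·ψ, ψ″ = ((ik − 2βu)² − 2β)·ψ; the odd-in-u pieces drop out.
⟨p²⟩ = 2.5987.

2.60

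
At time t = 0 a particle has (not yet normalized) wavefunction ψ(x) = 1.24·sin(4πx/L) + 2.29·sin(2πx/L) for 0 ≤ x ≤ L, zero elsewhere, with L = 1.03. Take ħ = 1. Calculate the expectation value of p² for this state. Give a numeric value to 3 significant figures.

p² ψ = −ħ² d²ψ/dx²; ⟨p²⟩ = −ħ² ∫ ψ*·ψ'' dx / ∫|ψ|² dx.
d²/dx² sin(jπx/L) = −(jπ/L)²·sin(jπx/L); on 0 ≤ x ≤ L, ∫sin²(jπx/L) dx = L/2 and ∫sin(jπx/L)·sin(lπx/L) dx = 0 for j ≠ l, so only diagonal terms survive in ∫|ψ|² and ∫ψ·ψ″; ∫ψ·ψ′ dx = [ψ²/2] between the walls = 0.
State is unnormalized: ∫|ψ|² dx = 3.4926, and ∫ψ*·(−ħ² ψ'') dx = 218.37, so ⟨p²⟩ = 218.37 / 3.4926.
⟨p²⟩ = 62.523.

62.5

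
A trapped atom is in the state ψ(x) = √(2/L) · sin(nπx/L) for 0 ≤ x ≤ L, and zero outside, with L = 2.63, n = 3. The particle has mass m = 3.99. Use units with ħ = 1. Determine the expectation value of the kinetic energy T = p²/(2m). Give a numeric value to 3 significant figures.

1.61

T = −(ħ²/2m) d²/dx², so ⟨T⟩ = −(ħ²/2m) ∫ ψ*·ψ'' dx; with m = 3.99.
d/dx sin(nπx/L) = (nπ/L)·cos(nπx/L) and d²/dx² sin(nπx/L) = −(nπ/L)²·sin(nπx/L); on 0 ≤ x ≤ L, ∫sin²(nπx/L) dx = L/2 and ∫sin(nπx/L)·cos(nπx/L) dx = 0.
⟨T⟩ = 1.6093.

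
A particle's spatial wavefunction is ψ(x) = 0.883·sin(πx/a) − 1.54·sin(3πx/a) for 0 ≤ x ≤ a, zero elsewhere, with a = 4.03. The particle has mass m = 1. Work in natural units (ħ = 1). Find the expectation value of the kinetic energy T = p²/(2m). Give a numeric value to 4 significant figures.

2.133

T = −(ħ²/2m) d²/dx², so ⟨T⟩ = −(ħ²/2m) ∫ ψ*·ψ'' dx / ∫|ψ|² dx; with m = 1.
d²/dx² sin(jπx/a) = −(jπ/a)²·sin(jπx/a); on 0 ≤ x ≤ a, ∫sin²(jπx/a) dx = a/2 and ∫sin(jπx/a)·sin(lπx/a) dx = 0 for j ≠ l, so only diagonal terms survive in ∫|ψ|² and ∫ψ·ψ″; ∫ψ·ψ′ dx = [ψ²/2] between the walls = 0.
State is unnormalized: ∫|ψ|² dx = 6.3498, and ∫ψ*·(−ħ²/2m · ψ'') dx = 13.546, so ⟨T⟩ = 13.546 / 6.3498.
⟨T⟩ = 2.1332.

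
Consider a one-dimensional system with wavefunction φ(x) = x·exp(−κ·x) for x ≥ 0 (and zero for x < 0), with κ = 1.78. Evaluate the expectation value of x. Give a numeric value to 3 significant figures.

⟨x⟩ = ∫ x·|φ|² dx / ∫|φ|² dx (integrals over the domain).
Every integrand reduces to terms xʲ·e^(−2κx) on [0, ∞); use ∫₀^∞ xʲ·e^(−2κx) dx = j!/(2κ)^(j+1).
State is unnormalized: ∫|φ|² dx = 0.044328, and ∫φ*·x·φ dx = 0.037355, so ⟨x⟩ = 0.037355 / 0.044328.
⟨x⟩ = 0.84270.

0.843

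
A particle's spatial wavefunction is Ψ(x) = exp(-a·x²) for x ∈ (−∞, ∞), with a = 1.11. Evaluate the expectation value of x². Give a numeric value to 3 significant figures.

⟨x²⟩ = ∫ x²·|Ψ|² dx / ∫|Ψ|² dx (integrals over the domain).
Gaussian moments: ∫x^(2j)·e^(−2ax²) dx = (2j−1)!!/(4a)^j · √(π/(2a)), odd powers integrate to 0; here √(π/(2a)) = 1.1896.
State is unnormalized: ∫|Ψ|² dx = 1.1896, and ∫Ψ*·x²·Ψ dx = 0.26793, so ⟨x²⟩ = 0.26793 / 1.1896.
⟨x²⟩ = 0.22523.

0.225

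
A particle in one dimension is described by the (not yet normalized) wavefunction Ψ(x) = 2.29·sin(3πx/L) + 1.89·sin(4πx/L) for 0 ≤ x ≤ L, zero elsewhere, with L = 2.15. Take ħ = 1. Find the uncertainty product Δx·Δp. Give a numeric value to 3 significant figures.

2.18

Δx = √(⟨x²⟩−⟨x⟩²), Δp = √(⟨p²⟩−⟨p⟩²).
On 0 ≤ x ≤ L (j ≠ l): ∫sin²(jπx/L) dx = L/2, ∫sin(jπx/L)·sin(lπx/L) dx = 0; diagonal moments ∫x·sin²(jπx/L) dx = L²/4, ∫x²·sin²(jπx/L) dx = L³·(1/6 − 1/(4j²π²)); cross terms ∫x·sin(jπx/L)·sin(lπx/L) dx = 0 for j + l even and −4jlL²/(π²(j² − l²)²) for j + l odd, ∫x²·sin(jπx/L)·sin(lπx/L) dx = (−1)^(j+l)·4jlL³/(π²(j² − l²)²); higher powers the same way via product-to-sum and parts. d²/dx² sin(jπx/L) = −(jπ/L)²·sin(jπx/L); on 0 ≤ x ≤ L, ∫sin²(jπx/L) dx = L/2 and ∫sin(jπx/L)·sin(lπx/L) dx = 0 for j ≠ l, so only diagonal terms survive in ∫|Ψ|² and ∫Ψ·Ψ″; ∫Ψ·Ψ′ dx = [Ψ²/2] between the walls = 0.
Normalization: ∫|Ψ|² dx = 9.4774.
⟨x⟩ = 0.65596, ⟨x²⟩ = 0.61848 ⇒ Δx = 0.43382.
⟨p⟩ = 0.0000, ⟨p²⟩ = 25.272 ⇒ Δp = 5.0271.
Δx·Δp = 2.1809.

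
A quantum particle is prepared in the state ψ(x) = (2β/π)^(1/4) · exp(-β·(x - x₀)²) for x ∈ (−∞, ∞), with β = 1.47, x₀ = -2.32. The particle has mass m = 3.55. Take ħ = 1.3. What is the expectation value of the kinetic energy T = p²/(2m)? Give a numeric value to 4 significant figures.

T = −(ħ²/2m) d²/dx², so ⟨T⟩ = −(ħ²/2m) ∫ ψ*·ψ'' dx; with m = 3.55.
Gaussian moments (u = x − x₀): ∫u^(2j)·e^(−2βu²) du = (2j−1)!!/(4β)^j · √(π/(2β)), odd powers integrate to 0; here √(π/(2β)) = 1.0337. Derivatives: d/dx e^(−βu²) = −2βu·e^(−βu²), d²/dx² e^(−βu²) = (4β²u² − 2β)·e^(−βu²).
⟨T⟩ = 0.34990.

0.3499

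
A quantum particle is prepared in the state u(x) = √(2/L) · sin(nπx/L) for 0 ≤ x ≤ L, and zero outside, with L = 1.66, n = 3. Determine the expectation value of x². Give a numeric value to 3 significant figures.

0.903

⟨x²⟩ = ∫ x²·|u|² dx (integrals over the domain).
With sin²θ = (1 − cos2θ)/2 on 0 ≤ x ≤ L: ∫sin²(nπx/L) dx = L/2, ∫x·sin²(nπx/L) dx = L²/4, ∫x²·sin²(nπx/L) dx = L³·(1/6 − 1/(4n²π²)); higher powers xᵏ the same way, integrating xᵏ·cos(2nπx/L) by parts.
⟨x²⟩ = 0.90302.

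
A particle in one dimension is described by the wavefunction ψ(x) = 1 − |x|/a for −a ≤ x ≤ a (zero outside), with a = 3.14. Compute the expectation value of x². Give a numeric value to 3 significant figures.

⟨x²⟩ = ∫ x²·|ψ|² dx / ∫|ψ|² dx (integrals over the domain).
ψ is even, so ∫ over [−a, a] = 2∫₀ᵃ with ψ = 1 − x/a there: ∫₀ᵃ (1 − x/a)² dx = a/3, ∫₀ᵃ x²(1 − x/a)² dx = a³/30, ∫₀ᵃ x⁴(1 − x/a)² dx = a⁵/105.
State is unnormalized: ∫|ψ|² dx = 2.0933, and ∫ψ*·x²·ψ dx = 2.0639, so ⟨x²⟩ = 2.0639 / 2.0933.
⟨x²⟩ = 0.98596.

0.986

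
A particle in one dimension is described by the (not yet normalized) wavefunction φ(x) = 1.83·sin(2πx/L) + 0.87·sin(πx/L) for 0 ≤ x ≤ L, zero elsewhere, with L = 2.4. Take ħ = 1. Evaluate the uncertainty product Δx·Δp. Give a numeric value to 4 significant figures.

Δx = √(⟨x²⟩−⟨x⟩²), Δp = √(⟨p²⟩−⟨p⟩²).
On 0 ≤ x ≤ L (j ≠ l): ∫sin²(jπx/L) dx = L/2, ∫sin(jπx/L)·sin(lπx/L) dx = 0; diagonal moments ∫x·sin²(jπx/L) dx = L²/4, ∫x²·sin²(jπx/L) dx = L³·(1/6 − 1/(4j²π²)); cross terms ∫x·sin(jπx/L)·sin(lπx/L) dx = 0 for j + l even and −4jlL²/(π²(j² − l²)²) for j + l odd, ∫x²·sin(jπx/L)·sin(lπx/L) dx = (−1)^(j+l)·4jlL³/(π²(j² − l²)²); higher powers the same way via product-to-sum and parts. d²/dx² sin(jπx/L) = −(jπ/L)²·sin(jπx/L); on 0 ≤ x ≤ L, ∫sin²(jπx/L) dx = L/2 and ∫sin(jπx/L)·sin(lπx/L) dx = 0 for j ≠ l, so only diagonal terms survive in ∫|φ|² and ∫φ·φ″; ∫φ·φ′ dx = [φ²/2] between the walls = 0.
Normalization: ∫|φ|² dx = 4.9270.
⟨x⟩ = 0.86473, ⟨x²⟩ = 1.0021 ⇒ Δx = 0.50428.
⟨p⟩ = 0.0000, ⟨p²⟩ = 5.9063 ⇒ Δp = 2.4303.
Δx·Δp = 1.2255.

1.226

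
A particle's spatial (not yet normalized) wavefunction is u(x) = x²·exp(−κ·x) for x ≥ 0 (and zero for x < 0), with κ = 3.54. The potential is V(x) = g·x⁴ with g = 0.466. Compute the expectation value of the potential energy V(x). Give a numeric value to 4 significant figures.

⟨V⟩ = ∫ V(x)·|u|² dx / ∫|u|² dx.
Every integrand reduces to terms xʲ·e^(−2κx) on [0, ∞); use ∫₀^∞ xʲ·e^(−2κx) dx = j!/(2κ)^(j+1).
State is unnormalized: ∫|u|² dx = 0.0013491, and ∫u*·V(x)·u dx = 0.00042035, so ⟨V⟩ = 0.00042035 / 0.0013491.
⟨V⟩ = 0.31157.

0.3116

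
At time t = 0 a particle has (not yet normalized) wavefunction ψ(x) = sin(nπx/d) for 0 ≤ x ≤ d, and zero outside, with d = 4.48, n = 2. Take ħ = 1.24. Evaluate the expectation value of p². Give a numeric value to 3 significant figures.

p² ψ = −ħ² d²ψ/dx²; ⟨p²⟩ = −ħ² ∫ ψ*·ψ'' dx / ∫|ψ|² dx.
d/dx sin(nπx/d) = (nπ/d)·cos(nπx/d) and d²/dx² sin(nπx/d) = −(nπ/d)²·sin(nπx/d); on 0 ≤ x ≤ d, ∫sin²(nπx/d) dx = d/2 and ∫sin(nπx/d)·cos(nπx/d) dx = 0.
State is unnormalized: ∫|ψ|² dx = 2.2400, and ∫ψ*·(−ħ² ψ'') dx = 6.7748, so ⟨p²⟩ = 6.7748 / 2.2400.
⟨p²⟩ = 3.0245.

3.02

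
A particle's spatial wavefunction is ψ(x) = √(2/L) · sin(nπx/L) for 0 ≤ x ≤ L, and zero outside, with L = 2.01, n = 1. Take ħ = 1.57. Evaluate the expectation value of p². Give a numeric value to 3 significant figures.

6.02

p² ψ = −ħ² d²ψ/dx²; ⟨p²⟩ = −ħ² ∫ ψ*·ψ'' dx.
d/dx sin(nπx/L) = (nπ/L)·cos(nπx/L) and d²/dx² sin(nπx/L) = −(nπ/L)²·sin(nπx/L); on 0 ≤ x ≤ L, ∫sin²(nπx/L) dx = L/2 and ∫sin(nπx/L)·cos(nπx/L) dx = 0.
⟨p²⟩ = 6.0215.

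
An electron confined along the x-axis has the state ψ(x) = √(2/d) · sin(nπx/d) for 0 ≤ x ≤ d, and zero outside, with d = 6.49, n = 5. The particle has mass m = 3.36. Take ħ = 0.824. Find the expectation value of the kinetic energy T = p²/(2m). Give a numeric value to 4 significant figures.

0.5919

T = −(ħ²/2m) d²/dx², so ⟨T⟩ = −(ħ²/2m) ∫ ψ*·ψ'' dx; with m = 3.36.
d/dx sin(nπx/d) = (nπ/d)·cos(nπx/d) and d²/dx² sin(nπx/d) = −(nπ/d)²·sin(nπx/d); on 0 ≤ x ≤ d, ∫sin²(nπx/d) dx = d/2 and ∫sin(nπx/d)·cos(nπx/d) dx = 0.
⟨T⟩ = 0.59188.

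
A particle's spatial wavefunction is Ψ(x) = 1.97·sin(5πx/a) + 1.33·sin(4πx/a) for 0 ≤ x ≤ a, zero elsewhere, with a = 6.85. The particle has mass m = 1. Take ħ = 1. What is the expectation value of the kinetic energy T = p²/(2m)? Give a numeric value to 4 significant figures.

T = −(ħ²/2m) d²/dx², so ⟨T⟩ = −(ħ²/2m) ∫ Ψ*·Ψ'' dx / ∫|Ψ|² dx; with m = 1.
d²/dx² sin(jπx/a) = −(jπ/a)²·sin(jπx/a); on 0 ≤ x ≤ a, ∫sin²(jπx/a) dx = a/2 and ∫sin(jπx/a)·sin(lπx/a) dx = 0 for j ≠ l, so only diagonal terms survive in ∫|Ψ|² and ∫Ψ·Ψ″; ∫Ψ·Ψ′ dx = [Ψ²/2] between the walls = 0.
State is unnormalized: ∫|Ψ|² dx = 19.351, and ∫Ψ*·(−ħ²/2m · Ψ'') dx = 45.143, so ⟨T⟩ = 45.143 / 19.351.
⟨T⟩ = 2.3329.

2.333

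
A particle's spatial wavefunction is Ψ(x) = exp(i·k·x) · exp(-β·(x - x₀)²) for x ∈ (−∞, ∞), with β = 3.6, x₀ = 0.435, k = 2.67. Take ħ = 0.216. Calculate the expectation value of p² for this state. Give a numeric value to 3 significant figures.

p² Ψ = −ħ² d²Ψ/dx²; ⟨p²⟩ = −ħ² ∫ Ψ*·Ψ'' dx / ∫|Ψ|² dx.
Gaussian moments (u = x − x₀): ∫u^(2j)·e^(−2βu²) du = (2j−1)!!/(4β)^j · √(π/(2β)), odd powers integrate to 0; here √(π/(2β)) = 0.66055. Derivatives: Ψ′ = (ik − 2βu)·Ψ, Ψ″ = ((ik − 2βu)² − 2β)·Ψ; the odd-in-u pieces drop out.
State is unnormalized: ∫|Ψ|² dx = 0.66055, and ∫Ψ*·(−ħ² Ψ'') dx = 0.33065, so ⟨p²⟩ = 0.33065 / 0.66055.
⟨p²⟩ = 0.50057.

0.501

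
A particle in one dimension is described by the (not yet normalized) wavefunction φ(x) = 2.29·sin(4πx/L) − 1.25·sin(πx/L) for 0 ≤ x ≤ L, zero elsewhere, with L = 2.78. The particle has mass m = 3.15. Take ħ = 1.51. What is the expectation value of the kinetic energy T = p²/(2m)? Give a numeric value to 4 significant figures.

T = −(ħ²/2m) d²/dx², so ⟨T⟩ = −(ħ²/2m) ∫ φ*·φ'' dx / ∫|φ|² dx; with m = 3.15.
d²/dx² sin(jπx/L) = −(jπ/L)²·sin(jπx/L); on 0 ≤ x ≤ L, ∫sin²(jπx/L) dx = L/2 and ∫sin(jπx/L)·sin(lπx/L) dx = 0 for j ≠ l, so only diagonal terms survive in ∫|φ|² and ∫φ·φ″; ∫φ·φ′ dx = [φ²/2] between the walls = 0.
State is unnormalized: ∫|φ|² dx = 9.4612, and ∫φ*·(−ħ²/2m · φ'') dx = 54.909, so ⟨T⟩ = 54.909 / 9.4612.
⟨T⟩ = 5.8036.

5.804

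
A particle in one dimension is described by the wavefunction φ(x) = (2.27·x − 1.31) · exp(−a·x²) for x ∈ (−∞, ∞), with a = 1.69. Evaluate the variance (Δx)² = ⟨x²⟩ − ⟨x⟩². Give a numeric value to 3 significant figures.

0.113

Compute ⟨x⟩ and ⟨x²⟩ separately, then (Δx)² = ⟨x²⟩ − ⟨x⟩².
Expand each integrand as polynomial × e^(−2ax²) and use ∫x^(2j)·e^(−2ax²) dx = (2j−1)!!/(4a)^j · √(π/(2a)), odd powers → 0; here √(π/(2a)) = 0.96409.
Normalization: ∫|φ|² dx = 2.3894.
⟨x⟩ = -0.35499 and ⟨x²⟩ = 0.23893.
(Δx)² = 0.23893 − (-0.35499)² = 0.11291.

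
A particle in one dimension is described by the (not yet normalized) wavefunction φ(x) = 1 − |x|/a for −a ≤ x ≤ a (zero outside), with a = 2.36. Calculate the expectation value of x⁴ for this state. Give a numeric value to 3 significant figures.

0.886

⟨x⁴⟩ = ∫ x⁴·|φ|² dx / ∫|φ|² dx (integrals over the domain).
φ is even, so ∫ over [−a, a] = 2∫₀ᵃ with φ = 1 − x/a there: ∫₀ᵃ (1 − x/a)² dx = a/3, ∫₀ᵃ x²(1 − x/a)² dx = a³/30, ∫₀ᵃ x⁴(1 − x/a)² dx = a⁵/105.
State is unnormalized: ∫|φ|² dx = 1.5733, and ∫φ*·x⁴·φ dx = 1.3944, so ⟨x⁴⟩ = 1.3944 / 1.5733.
⟨x⁴⟩ = 0.88630.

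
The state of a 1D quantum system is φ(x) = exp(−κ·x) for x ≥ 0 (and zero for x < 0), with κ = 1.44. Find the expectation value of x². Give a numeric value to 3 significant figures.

⟨x²⟩ = ∫ x²·|φ|² dx / ∫|φ|² dx (integrals over the domain).
Every integrand reduces to terms xʲ·e^(−2κx) on [0, ∞); use ∫₀^∞ xʲ·e^(−2κx) dx = j!/(2κ)^(j+1).
State is unnormalized: ∫|φ|² dx = 0.34722, and ∫φ*·x²·φ dx = 0.083724, so ⟨x²⟩ = 0.083724 / 0.34722.
⟨x²⟩ = 0.24113.

0.241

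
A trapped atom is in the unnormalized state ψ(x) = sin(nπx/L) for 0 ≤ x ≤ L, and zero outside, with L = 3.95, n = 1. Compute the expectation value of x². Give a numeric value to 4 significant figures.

4.410

⟨x²⟩ = ∫ x²·|ψ|² dx / ∫|ψ|² dx (integrals over the domain).
With sin²θ = (1 − cos2θ)/2 on 0 ≤ x ≤ L: ∫sin²(nπx/L) dx = L/2, ∫x·sin²(nπx/L) dx = L²/4, ∫x²·sin²(nπx/L) dx = L³·(1/6 − 1/(4n²π²)); higher powers xᵏ the same way, integrating xᵏ·cos(2nπx/L) by parts.
State is unnormalized: ∫|ψ|² dx = 1.9750, and ∫ψ*·x²·ψ dx = 8.7105, so ⟨x²⟩ = 8.7105 / 1.9750.
⟨x²⟩ = 4.4104.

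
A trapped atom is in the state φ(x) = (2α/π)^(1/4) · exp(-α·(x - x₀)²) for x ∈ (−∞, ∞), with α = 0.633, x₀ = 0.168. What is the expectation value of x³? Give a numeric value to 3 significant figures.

⟨x³⟩ = ∫ x³·|φ|² dx (integrals over the domain).
Gaussian moments (u = x − x₀): ∫u^(2j)·e^(−2αu²) du = (2j−1)!!/(4α)^j · √(π/(2α)), odd powers integrate to 0; here √(π/(2α)) = 1.5753.
⟨x³⟩ = 0.20379.

0.204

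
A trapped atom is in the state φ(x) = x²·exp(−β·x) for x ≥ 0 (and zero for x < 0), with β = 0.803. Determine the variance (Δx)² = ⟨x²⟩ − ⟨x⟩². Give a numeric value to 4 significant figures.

Compute ⟨x⟩ and ⟨x²⟩ separately, then (Δx)² = ⟨x²⟩ − ⟨x⟩².
Every integrand reduces to terms xʲ·e^(−2βx) on [0, ∞); use ∫₀^∞ xʲ·e^(−2βx) dx = j!/(2β)^(j+1).
Normalization: ∫|φ|² dx = 2.2464.
⟨x⟩ = 3.1133 and ⟨x²⟩ = 11.631.
(Δx)² = 11.631 − (3.1133)² = 1.9386.

1.939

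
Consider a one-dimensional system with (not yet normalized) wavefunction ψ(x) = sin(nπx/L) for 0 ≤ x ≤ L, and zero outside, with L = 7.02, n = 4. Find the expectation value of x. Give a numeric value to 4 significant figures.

⟨x⟩ = ∫ x·|ψ|² dx / ∫|ψ|² dx (integrals over the domain).
With sin²θ = (1 − cos2θ)/2 on 0 ≤ x ≤ L: ∫sin²(nπx/L) dx = L/2, ∫x·sin²(nπx/L) dx = L²/4, ∫x²·sin²(nπx/L) dx = L³·(1/6 − 1/(4n²π²)); higher powers xᵏ the same way, integrating xᵏ·cos(2nπx/L) by parts.
State is unnormalized: ∫|ψ|² dx = 3.5100, and ∫ψ*·x·ψ dx = 12.320, so ⟨x⟩ = 12.320 / 3.5100.
⟨x⟩ = 3.5100.

3.510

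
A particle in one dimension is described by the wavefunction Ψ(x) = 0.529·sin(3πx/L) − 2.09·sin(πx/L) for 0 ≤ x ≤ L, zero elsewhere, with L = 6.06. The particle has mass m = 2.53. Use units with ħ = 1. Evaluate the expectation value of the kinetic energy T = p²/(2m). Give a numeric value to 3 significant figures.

0.0787

T = −(ħ²/2m) d²/dx², so ⟨T⟩ = −(ħ²/2m) ∫ Ψ*·Ψ'' dx / ∫|Ψ|² dx; with m = 2.53.
d²/dx² sin(jπx/L) = −(jπ/L)²·sin(jπx/L); on 0 ≤ x ≤ L, ∫sin²(jπx/L) dx = L/2 and ∫sin(jπx/L)·sin(lπx/L) dx = 0 for j ≠ l, so only diagonal terms survive in ∫|Ψ|² and ∫Ψ·Ψ″; ∫Ψ·Ψ′ dx = [Ψ²/2] between the walls = 0.
State is unnormalized: ∫|Ψ|² dx = 14.083, and ∫Ψ*·(−ħ²/2m · Ψ'') dx = 1.1083, so ⟨T⟩ = 1.1083 / 14.083.
⟨T⟩ = 0.078696.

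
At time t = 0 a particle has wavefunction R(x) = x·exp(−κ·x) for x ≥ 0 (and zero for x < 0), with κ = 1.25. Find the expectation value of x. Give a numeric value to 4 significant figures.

⟨x⟩ = ∫ x·|R|² dx / ∫|R|² dx (integrals over the domain).
Every integrand reduces to terms xʲ·e^(−2κx) on [0, ∞); use ∫₀^∞ xʲ·e^(−2κx) dx = j!/(2κ)^(j+1).
State is unnormalized: ∫|R|² dx = 0.12800, and ∫R*·x·R dx = 0.15360, so ⟨x⟩ = 0.15360 / 0.12800.
⟨x⟩ = 1.2000.

1.200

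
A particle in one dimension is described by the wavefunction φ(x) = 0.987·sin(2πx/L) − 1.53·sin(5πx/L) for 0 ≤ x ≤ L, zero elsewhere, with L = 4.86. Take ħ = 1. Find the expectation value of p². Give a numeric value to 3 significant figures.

p² φ = −ħ² d²φ/dx²; ⟨p²⟩ = −ħ² ∫ φ*·φ'' dx / ∫|φ|² dx.
d²/dx² sin(jπx/L) = −(jπ/L)²·sin(jπx/L); on 0 ≤ x ≤ L, ∫sin²(jπx/L) dx = L/2 and ∫sin(jπx/L)·sin(lπx/L) dx = 0 for j ≠ l, so only diagonal terms survive in ∫|φ|² and ∫φ·φ″; ∫φ·φ′ dx = [φ²/2] between the walls = 0.
State is unnormalized: ∫|φ|² dx = 8.0556, and ∫φ*·(−ħ² φ'') dx = 63.380, so ⟨p²⟩ = 63.380 / 8.0556.
⟨p²⟩ = 7.8678.

7.87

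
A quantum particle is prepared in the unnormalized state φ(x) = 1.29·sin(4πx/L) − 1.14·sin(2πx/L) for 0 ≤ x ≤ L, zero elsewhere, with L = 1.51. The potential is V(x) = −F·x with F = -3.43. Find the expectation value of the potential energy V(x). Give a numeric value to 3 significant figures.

⟨V⟩ = ∫ V(x)·|φ|² dx / ∫|φ|² dx.
On 0 ≤ x ≤ L (j ≠ l): ∫sin²(jπx/L) dx = L/2, ∫sin(jπx/L)·sin(lπx/L) dx = 0; diagonal moments ∫x·sin²(jπx/L) dx = L²/4, ∫x²·sin²(jπx/L) dx = L³·(1/6 − 1/(4j²π²)); cross terms ∫x·sin(jπx/L)·sin(lπx/L) dx = 0 for j + l even and −4jlL²/(π²(j² − l²)²) for j + l odd, ∫x²·sin(jπx/L)·sin(lπx/L) dx = (−1)^(j+l)·4jlL³/(π²(j² − l²)²); higher powers the same way via product-to-sum and parts.
State is unnormalized: ∫|φ|² dx = 2.2376, and ∫φ*·V(x)·φ dx = 5.7946, so ⟨V⟩ = 5.7946 / 2.2376.
⟨V⟩ = 2.5897.

2.59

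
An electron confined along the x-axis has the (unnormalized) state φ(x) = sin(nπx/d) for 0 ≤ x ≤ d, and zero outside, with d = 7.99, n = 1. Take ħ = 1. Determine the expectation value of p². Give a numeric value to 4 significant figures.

0.1546

p² φ = −ħ² d²φ/dx²; ⟨p²⟩ = −ħ² ∫ φ*·φ'' dx / ∫|φ|² dx.
d/dx sin(nπx/d) = (nπ/d)·cos(nπx/d) and d²/dx² sin(nπx/d) = −(nπ/d)²·sin(nπx/d); on 0 ≤ x ≤ d, ∫sin²(nπx/d) dx = d/2 and ∫sin(nπx/d)·cos(nπx/d) dx = 0.
State is unnormalized: ∫|φ|² dx = 3.9950, and ∫φ*·(−ħ² φ'') dx = 0.61762, so ⟨p²⟩ = 0.61762 / 3.9950.
⟨p²⟩ = 0.15460.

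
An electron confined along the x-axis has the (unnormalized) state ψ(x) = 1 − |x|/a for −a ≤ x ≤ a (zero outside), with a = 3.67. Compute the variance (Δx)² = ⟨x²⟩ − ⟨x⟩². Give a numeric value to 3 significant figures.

Compute ⟨x⟩ and ⟨x²⟩ separately, then (Δx)² = ⟨x²⟩ − ⟨x⟩².
ψ is even, so ∫ over [−a, a] = 2∫₀ᵃ with ψ = 1 − x/a there: ∫₀ᵃ (1 − x/a)² dx = a/3, ∫₀ᵃ x²(1 − x/a)² dx = a³/30, ∫₀ᵃ x⁴(1 − x/a)² dx = a⁵/105.
Normalization: ∫|ψ|² dx = 2.4467.
⟨x⟩ = 0.0000 and ⟨x²⟩ = 1.3469.
(Δx)² = 1.3469 − (0.0000)² = 1.3469.

1.35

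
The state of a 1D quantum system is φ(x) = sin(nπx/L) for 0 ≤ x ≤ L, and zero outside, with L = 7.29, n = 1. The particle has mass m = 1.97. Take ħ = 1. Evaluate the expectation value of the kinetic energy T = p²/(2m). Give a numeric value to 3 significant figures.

0.0471

T = −(ħ²/2m) d²/dx², so ⟨T⟩ = −(ħ²/2m) ∫ φ*·φ'' dx / ∫|φ|² dx; with m = 1.97.
d/dx sin(nπx/L) = (nπ/L)·cos(nπx/L) and d²/dx² sin(nπx/L) = −(nπ/L)²·sin(nπx/L); on 0 ≤ x ≤ L, ∫sin²(nπx/L) dx = L/2 and ∫sin(nπx/L)·cos(nπx/L) dx = 0.
State is unnormalized: ∫|φ|² dx = 3.6450, and ∫φ*·(−ħ²/2m · φ'') dx = 0.17181, so ⟨T⟩ = 0.17181 / 3.6450.
⟨T⟩ = 0.047136.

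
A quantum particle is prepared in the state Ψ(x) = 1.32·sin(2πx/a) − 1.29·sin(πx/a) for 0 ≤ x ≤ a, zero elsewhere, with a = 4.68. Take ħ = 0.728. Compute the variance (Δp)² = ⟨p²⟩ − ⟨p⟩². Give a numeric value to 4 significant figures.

Compute ⟨p⟩ and ⟨p²⟩ separately; (Δp)² = ⟨p²⟩ − ⟨p⟩².
d²/dx² sin(jπx/a) = −(jπ/a)²·sin(jπx/a); on 0 ≤ x ≤ a, ∫sin²(jπx/a) dx = a/2 and ∫sin(jπx/a)·sin(lπx/a) dx = 0 for j ≠ l, so only diagonal terms survive in ∫|Ψ|² and ∫Ψ·Ψ″; ∫Ψ·Ψ′ dx = [Ψ²/2] between the walls = 0.
Normalization: ∫|Ψ|² dx = 7.9712.
⟨p⟩ = 0.0000 and ⟨p²⟩ = 0.60528.
(Δp)² = 0.60528 − (0.0000)² = 0.60528.

0.6053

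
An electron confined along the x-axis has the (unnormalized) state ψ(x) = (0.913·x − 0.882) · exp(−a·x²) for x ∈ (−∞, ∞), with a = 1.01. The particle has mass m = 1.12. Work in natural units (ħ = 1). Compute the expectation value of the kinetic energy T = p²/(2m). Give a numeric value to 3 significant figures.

T = −(ħ²/2m) d²/dx², so ⟨T⟩ = −(ħ²/2m) ∫ ψ*·ψ'' dx / ∫|ψ|² dx; with m = 1.12.
Expand each integrand as polynomial × e^(−2ax²) and use ∫x^(2j)·e^(−2ax²) dx = (2j−1)!!/(4a)^j · √(π/(2a)), odd powers → 0; here √(π/(2a)) = 1.2471. Differentiate with the product rule, d/dx e^(−ax²) = −2ax·e^(−ax²).
State is unnormalized: ∫|ψ|² dx = 1.2275, and ∫ψ*·(−ħ²/2m · ψ'') dx = 0.78549, so ⟨T⟩ = 0.78549 / 1.2275.
⟨T⟩ = 0.63993.

0.640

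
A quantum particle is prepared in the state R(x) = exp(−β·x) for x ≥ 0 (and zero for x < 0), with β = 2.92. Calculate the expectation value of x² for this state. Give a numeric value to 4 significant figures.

0.05864

⟨x²⟩ = ∫ x²·|R|² dx / ∫|R|² dx (integrals over the domain).
Every integrand reduces to terms xʲ·e^(−2βx) on [0, ∞); use ∫₀^∞ xʲ·e^(−2βx) dx = j!/(2β)^(j+1).
State is unnormalized: ∫|R|² dx = 0.17123, and ∫R*·x²·R dx = 0.010041, so ⟨x²⟩ = 0.010041 / 0.17123.
⟨x²⟩ = 0.058641.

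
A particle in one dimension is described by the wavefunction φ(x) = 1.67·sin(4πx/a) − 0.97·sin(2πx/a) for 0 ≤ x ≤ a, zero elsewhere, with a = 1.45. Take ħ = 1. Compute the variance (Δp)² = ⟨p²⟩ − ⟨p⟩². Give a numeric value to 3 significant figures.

60.9

Compute ⟨p⟩ and ⟨p²⟩ separately; (Δp)² = ⟨p²⟩ − ⟨p⟩².
d²/dx² sin(jπx/a) = −(jπ/a)²·sin(jπx/a); on 0 ≤ x ≤ a, ∫sin²(jπx/a) dx = a/2 and ∫sin(jπx/a)·sin(lπx/a) dx = 0 for j ≠ l, so only diagonal terms survive in ∫|φ|² and ∫φ·φ″; ∫φ·φ′ dx = [φ²/2] between the walls = 0.
Normalization: ∫|φ|² dx = 2.7041.
⟨p⟩ = 0.0000 and ⟨p²⟩ = 60.897.
(Δp)² = 60.897 − (0.0000)² = 60.897.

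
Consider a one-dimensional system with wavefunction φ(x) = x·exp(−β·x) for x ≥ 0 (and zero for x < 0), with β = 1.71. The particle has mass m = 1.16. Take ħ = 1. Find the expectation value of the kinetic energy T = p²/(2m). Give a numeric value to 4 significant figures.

T = −(ħ²/2m) d²/dx², so ⟨T⟩ = −(ħ²/2m) ∫ φ*·φ'' dx / ∫|φ|² dx; with m = 1.16.
Differentiate x·exp(−β·x) with the product rule; every integrand then reduces to terms xʲ·e^(−2βx) on [0, ∞), with ∫₀^∞ xʲ·e^(−2βx) dx = j!/(2β)^(j+1).
State is unnormalized: ∫|φ|² dx = 0.049998, and ∫φ*·(−ħ²/2m · φ'') dx = 0.063017, so ⟨T⟩ = 0.063017 / 0.049998.
⟨T⟩ = 1.2604.

1.260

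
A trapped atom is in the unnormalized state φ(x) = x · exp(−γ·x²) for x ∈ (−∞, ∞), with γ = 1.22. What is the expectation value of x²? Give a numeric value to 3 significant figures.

0.615

⟨x²⟩ = ∫ x²·|φ|² dx / ∫|φ|² dx (integrals over the domain).
Expand each integrand as polynomial × e^(−2γx²) and use ∫x^(2j)·e^(−2γx²) dx = (2j−1)!!/(4γ)^j · √(π/(2γ)), odd powers → 0; here √(π/(2γ)) = 1.1347.
State is unnormalized: ∫|φ|² dx = 0.23252, and ∫φ*·x²·φ dx = 0.14294, so ⟨x²⟩ = 0.14294 / 0.23252.
⟨x²⟩ = 0.61475.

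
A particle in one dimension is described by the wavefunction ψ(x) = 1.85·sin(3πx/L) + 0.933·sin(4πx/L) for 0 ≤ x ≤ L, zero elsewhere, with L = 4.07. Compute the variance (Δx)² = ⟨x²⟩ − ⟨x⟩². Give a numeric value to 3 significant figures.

0.873

Compute ⟨x⟩ and ⟨x²⟩ separately, then (Δx)² = ⟨x²⟩ − ⟨x⟩².
On 0 ≤ x ≤ L (j ≠ l): ∫sin²(jπx/L) dx = L/2, ∫sin(jπx/L)·sin(lπx/L) dx = 0; diagonal moments ∫x·sin²(jπx/L) dx = L²/4, ∫x²·sin²(jπx/L) dx = L³·(1/6 − 1/(4j²π²)); cross terms ∫x·sin(jπx/L)·sin(lπx/L) dx = 0 for j + l even and −4jlL²/(π²(j² − l²)²) for j + l odd, ∫x²·sin(jπx/L)·sin(lπx/L) dx = (−1)^(j+l)·4jlL³/(π²(j² − l²)²); higher powers the same way via product-to-sum and parts.
Normalization: ∫|ψ|² dx = 8.7362.
⟨x⟩ = 1.3853 and ⟨x²⟩ = 2.7925.
(Δx)² = 2.7925 − (1.3853)² = 0.87336.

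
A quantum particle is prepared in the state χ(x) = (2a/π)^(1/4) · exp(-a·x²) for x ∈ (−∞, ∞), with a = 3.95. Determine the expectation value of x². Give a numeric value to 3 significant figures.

0.0633

⟨x²⟩ = ∫ x²·|χ|² dx (integrals over the domain).
Gaussian moments: ∫x^(2j)·e^(−2ax²) dx = (2j−1)!!/(4a)^j · √(π/(2a)), odd powers integrate to 0; here √(π/(2a)) = 0.63061.
⟨x²⟩ = 0.063291.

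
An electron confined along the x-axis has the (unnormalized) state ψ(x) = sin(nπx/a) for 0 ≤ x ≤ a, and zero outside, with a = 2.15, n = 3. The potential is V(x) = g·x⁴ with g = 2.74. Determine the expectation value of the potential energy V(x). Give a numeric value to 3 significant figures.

⟨V⟩ = ∫ V(x)·|ψ|² dx / ∫|ψ|² dx.
With sin²θ = (1 − cos2θ)/2 on 0 ≤ x ≤ a: ∫sin²(nπx/a) dx = a/2, ∫x·sin²(nπx/a) dx = a²/4, ∫x²·sin²(nπx/a) dx = a³·(1/6 − 1/(4n²π²)); higher powers xᵏ the same way, integrating xᵏ·cos(2nπx/a) by parts.
State is unnormalized: ∫|ψ|² dx = 1.0750, and ∫ψ*·V(x)·ψ dx = 11.891, so ⟨V⟩ = 11.891 / 1.0750.
⟨V⟩ = 11.061.

11.1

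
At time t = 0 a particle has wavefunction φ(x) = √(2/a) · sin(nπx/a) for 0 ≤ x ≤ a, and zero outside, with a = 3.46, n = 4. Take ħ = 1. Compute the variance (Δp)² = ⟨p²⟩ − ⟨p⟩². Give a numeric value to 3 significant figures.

Compute ⟨p⟩ and ⟨p²⟩ separately; (Δp)² = ⟨p²⟩ − ⟨p⟩².
d/dx sin(nπx/a) = (nπ/a)·cos(nπx/a) and d²/dx² sin(nπx/a) = −(nπ/a)²·sin(nπx/a); on 0 ≤ x ≤ a, ∫sin²(nπx/a) dx = a/2 and ∫sin(nπx/a)·cos(nπx/a) dx = 0.
⟨p⟩ = 0.0000 and ⟨p²⟩ = 13.191.
(Δp)² = 13.191 − (0.0000)² = 13.191.

13.2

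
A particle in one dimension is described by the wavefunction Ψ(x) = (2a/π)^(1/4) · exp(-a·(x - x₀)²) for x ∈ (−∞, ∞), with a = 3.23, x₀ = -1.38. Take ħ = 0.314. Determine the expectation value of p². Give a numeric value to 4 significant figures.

p² Ψ = −ħ² d²Ψ/dx²; ⟨p²⟩ = −ħ² ∫ Ψ*·Ψ'' dx.
Gaussian moments (u = x − x₀): ∫u^(2j)·e^(−2au²) du = (2j−1)!!/(4a)^j · √(π/(2a)), odd powers integrate to 0; here √(π/(2a)) = 0.69736. Derivatives: d/dx e^(−au²) = −2au·e^(−au²), d²/dx² e^(−au²) = (4a²u² − 2a)·e^(−au²).
⟨p²⟩ = 0.31847.

0.3185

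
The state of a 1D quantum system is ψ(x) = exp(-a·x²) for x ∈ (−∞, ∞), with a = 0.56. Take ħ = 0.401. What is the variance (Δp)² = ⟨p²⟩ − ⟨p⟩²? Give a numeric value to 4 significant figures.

0.09005

Compute ⟨p⟩ and ⟨p²⟩ separately; (Δp)² = ⟨p²⟩ − ⟨p⟩².
Gaussian moments: ∫x^(2j)·e^(−2ax²) dx = (2j−1)!!/(4a)^j · √(π/(2a)), odd powers integrate to 0; here √(π/(2a)) = 1.6748. Derivatives: d/dx e^(−ax²) = −2ax·e^(−ax²), d²/dx² e^(−ax²) = (4a²x² − 2a)·e^(−ax²).
Normalization: ∫|ψ|² dx = 1.6748.
⟨p⟩ = 0.0000 and ⟨p²⟩ = 0.090049.
(Δp)² = 0.090049 − (0.0000)² = 0.090049.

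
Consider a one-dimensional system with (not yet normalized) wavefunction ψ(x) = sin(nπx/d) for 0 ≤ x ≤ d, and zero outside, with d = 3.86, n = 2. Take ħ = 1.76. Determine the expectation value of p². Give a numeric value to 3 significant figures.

8.21

p² ψ = −ħ² d²ψ/dx²; ⟨p²⟩ = −ħ² ∫ ψ*·ψ'' dx / ∫|ψ|² dx.
d/dx sin(nπx/d) = (nπ/d)·cos(nπx/d) and d²/dx² sin(nπx/d) = −(nπ/d)²·sin(nπx/d); on 0 ≤ x ≤ d, ∫sin²(nπx/d) dx = d/2 and ∫sin(nπx/d)·cos(nπx/d) dx = 0.
State is unnormalized: ∫|ψ|² dx = 1.9300, and ∫ψ*·(−ħ² ψ'') dx = 15.840, so ⟨p²⟩ = 15.840 / 1.9300.
⟨p²⟩ = 8.2075.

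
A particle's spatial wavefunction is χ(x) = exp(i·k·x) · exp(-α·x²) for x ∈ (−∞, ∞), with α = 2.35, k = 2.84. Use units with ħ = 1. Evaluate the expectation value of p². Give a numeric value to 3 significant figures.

p² χ = −ħ² d²χ/dx²; ⟨p²⟩ = −ħ² ∫ χ*·χ'' dx / ∫|χ|² dx.
Gaussian moments: ∫x^(2j)·e^(−2αx²) dx = (2j−1)!!/(4α)^j · √(π/(2α)), odd powers integrate to 0; here √(π/(2α)) = 0.81757. Derivatives: χ′ = (ik − 2αx)·χ, χ″ = ((ik − 2αx)² − 2α)·χ; the odd-in-x pieces drop out.
State is unnormalized: ∫|χ|² dx = 0.81757, and ∫χ*·(−ħ² χ'') dx = 8.5155, so ⟨p²⟩ = 8.5155 / 0.81757.
⟨p²⟩ = 10.416.

10.4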